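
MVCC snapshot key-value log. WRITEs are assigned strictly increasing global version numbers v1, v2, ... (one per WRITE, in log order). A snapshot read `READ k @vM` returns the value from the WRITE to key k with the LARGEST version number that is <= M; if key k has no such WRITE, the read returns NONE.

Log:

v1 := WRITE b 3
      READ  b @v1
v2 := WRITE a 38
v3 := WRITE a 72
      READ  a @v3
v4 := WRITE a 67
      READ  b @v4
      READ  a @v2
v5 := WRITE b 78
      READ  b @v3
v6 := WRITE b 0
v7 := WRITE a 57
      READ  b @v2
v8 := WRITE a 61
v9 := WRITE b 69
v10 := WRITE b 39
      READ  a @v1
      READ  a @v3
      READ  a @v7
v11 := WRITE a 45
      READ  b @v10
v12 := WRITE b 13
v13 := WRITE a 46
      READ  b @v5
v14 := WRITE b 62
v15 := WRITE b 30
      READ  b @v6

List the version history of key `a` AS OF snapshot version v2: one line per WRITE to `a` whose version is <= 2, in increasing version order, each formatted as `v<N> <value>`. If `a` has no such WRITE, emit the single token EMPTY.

Answer: v2 38

Derivation:
Scan writes for key=a with version <= 2:
  v1 WRITE b 3 -> skip
  v2 WRITE a 38 -> keep
  v3 WRITE a 72 -> drop (> snap)
  v4 WRITE a 67 -> drop (> snap)
  v5 WRITE b 78 -> skip
  v6 WRITE b 0 -> skip
  v7 WRITE a 57 -> drop (> snap)
  v8 WRITE a 61 -> drop (> snap)
  v9 WRITE b 69 -> skip
  v10 WRITE b 39 -> skip
  v11 WRITE a 45 -> drop (> snap)
  v12 WRITE b 13 -> skip
  v13 WRITE a 46 -> drop (> snap)
  v14 WRITE b 62 -> skip
  v15 WRITE b 30 -> skip
Collected: [(2, 38)]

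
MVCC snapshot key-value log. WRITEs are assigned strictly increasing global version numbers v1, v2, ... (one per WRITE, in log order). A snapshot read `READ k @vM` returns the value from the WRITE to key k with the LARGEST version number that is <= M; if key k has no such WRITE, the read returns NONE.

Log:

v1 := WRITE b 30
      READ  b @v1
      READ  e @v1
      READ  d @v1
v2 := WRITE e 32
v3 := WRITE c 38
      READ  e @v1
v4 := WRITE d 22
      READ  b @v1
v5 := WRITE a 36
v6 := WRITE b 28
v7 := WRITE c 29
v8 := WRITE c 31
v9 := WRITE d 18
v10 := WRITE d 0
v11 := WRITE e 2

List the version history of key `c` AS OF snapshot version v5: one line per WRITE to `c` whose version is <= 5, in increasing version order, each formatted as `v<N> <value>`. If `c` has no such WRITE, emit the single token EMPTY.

Answer: v3 38

Derivation:
Scan writes for key=c with version <= 5:
  v1 WRITE b 30 -> skip
  v2 WRITE e 32 -> skip
  v3 WRITE c 38 -> keep
  v4 WRITE d 22 -> skip
  v5 WRITE a 36 -> skip
  v6 WRITE b 28 -> skip
  v7 WRITE c 29 -> drop (> snap)
  v8 WRITE c 31 -> drop (> snap)
  v9 WRITE d 18 -> skip
  v10 WRITE d 0 -> skip
  v11 WRITE e 2 -> skip
Collected: [(3, 38)]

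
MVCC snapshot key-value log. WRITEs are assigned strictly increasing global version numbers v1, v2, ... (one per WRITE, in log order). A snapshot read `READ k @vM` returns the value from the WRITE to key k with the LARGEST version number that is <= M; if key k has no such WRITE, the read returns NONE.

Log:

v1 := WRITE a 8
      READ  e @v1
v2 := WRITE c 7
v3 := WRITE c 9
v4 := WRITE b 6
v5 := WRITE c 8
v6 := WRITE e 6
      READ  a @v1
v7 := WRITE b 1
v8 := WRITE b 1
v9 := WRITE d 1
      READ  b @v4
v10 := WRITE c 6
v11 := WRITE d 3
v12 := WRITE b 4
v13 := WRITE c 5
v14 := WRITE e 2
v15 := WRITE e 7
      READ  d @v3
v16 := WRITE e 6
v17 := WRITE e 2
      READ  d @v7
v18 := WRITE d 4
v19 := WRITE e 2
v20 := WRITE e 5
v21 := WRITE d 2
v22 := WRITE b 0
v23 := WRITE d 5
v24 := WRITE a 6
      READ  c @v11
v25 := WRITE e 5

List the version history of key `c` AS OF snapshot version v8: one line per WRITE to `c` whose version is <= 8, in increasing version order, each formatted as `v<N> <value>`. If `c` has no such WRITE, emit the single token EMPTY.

Scan writes for key=c with version <= 8:
  v1 WRITE a 8 -> skip
  v2 WRITE c 7 -> keep
  v3 WRITE c 9 -> keep
  v4 WRITE b 6 -> skip
  v5 WRITE c 8 -> keep
  v6 WRITE e 6 -> skip
  v7 WRITE b 1 -> skip
  v8 WRITE b 1 -> skip
  v9 WRITE d 1 -> skip
  v10 WRITE c 6 -> drop (> snap)
  v11 WRITE d 3 -> skip
  v12 WRITE b 4 -> skip
  v13 WRITE c 5 -> drop (> snap)
  v14 WRITE e 2 -> skip
  v15 WRITE e 7 -> skip
  v16 WRITE e 6 -> skip
  v17 WRITE e 2 -> skip
  v18 WRITE d 4 -> skip
  v19 WRITE e 2 -> skip
  v20 WRITE e 5 -> skip
  v21 WRITE d 2 -> skip
  v22 WRITE b 0 -> skip
  v23 WRITE d 5 -> skip
  v24 WRITE a 6 -> skip
  v25 WRITE e 5 -> skip
Collected: [(2, 7), (3, 9), (5, 8)]

Answer: v2 7
v3 9
v5 8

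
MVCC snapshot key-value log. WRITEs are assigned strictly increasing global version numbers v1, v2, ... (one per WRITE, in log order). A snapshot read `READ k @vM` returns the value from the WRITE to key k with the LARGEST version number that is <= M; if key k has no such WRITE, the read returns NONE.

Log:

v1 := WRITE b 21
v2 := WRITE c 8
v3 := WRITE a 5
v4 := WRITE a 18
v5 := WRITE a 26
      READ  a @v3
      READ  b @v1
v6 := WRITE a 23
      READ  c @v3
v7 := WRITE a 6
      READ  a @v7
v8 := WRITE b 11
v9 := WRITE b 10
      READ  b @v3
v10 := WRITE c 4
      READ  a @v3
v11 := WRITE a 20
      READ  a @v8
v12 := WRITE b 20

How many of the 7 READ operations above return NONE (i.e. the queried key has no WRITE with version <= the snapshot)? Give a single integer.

v1: WRITE b=21  (b history now [(1, 21)])
v2: WRITE c=8  (c history now [(2, 8)])
v3: WRITE a=5  (a history now [(3, 5)])
v4: WRITE a=18  (a history now [(3, 5), (4, 18)])
v5: WRITE a=26  (a history now [(3, 5), (4, 18), (5, 26)])
READ a @v3: history=[(3, 5), (4, 18), (5, 26)] -> pick v3 -> 5
READ b @v1: history=[(1, 21)] -> pick v1 -> 21
v6: WRITE a=23  (a history now [(3, 5), (4, 18), (5, 26), (6, 23)])
READ c @v3: history=[(2, 8)] -> pick v2 -> 8
v7: WRITE a=6  (a history now [(3, 5), (4, 18), (5, 26), (6, 23), (7, 6)])
READ a @v7: history=[(3, 5), (4, 18), (5, 26), (6, 23), (7, 6)] -> pick v7 -> 6
v8: WRITE b=11  (b history now [(1, 21), (8, 11)])
v9: WRITE b=10  (b history now [(1, 21), (8, 11), (9, 10)])
READ b @v3: history=[(1, 21), (8, 11), (9, 10)] -> pick v1 -> 21
v10: WRITE c=4  (c history now [(2, 8), (10, 4)])
READ a @v3: history=[(3, 5), (4, 18), (5, 26), (6, 23), (7, 6)] -> pick v3 -> 5
v11: WRITE a=20  (a history now [(3, 5), (4, 18), (5, 26), (6, 23), (7, 6), (11, 20)])
READ a @v8: history=[(3, 5), (4, 18), (5, 26), (6, 23), (7, 6), (11, 20)] -> pick v7 -> 6
v12: WRITE b=20  (b history now [(1, 21), (8, 11), (9, 10), (12, 20)])
Read results in order: ['5', '21', '8', '6', '21', '5', '6']
NONE count = 0

Answer: 0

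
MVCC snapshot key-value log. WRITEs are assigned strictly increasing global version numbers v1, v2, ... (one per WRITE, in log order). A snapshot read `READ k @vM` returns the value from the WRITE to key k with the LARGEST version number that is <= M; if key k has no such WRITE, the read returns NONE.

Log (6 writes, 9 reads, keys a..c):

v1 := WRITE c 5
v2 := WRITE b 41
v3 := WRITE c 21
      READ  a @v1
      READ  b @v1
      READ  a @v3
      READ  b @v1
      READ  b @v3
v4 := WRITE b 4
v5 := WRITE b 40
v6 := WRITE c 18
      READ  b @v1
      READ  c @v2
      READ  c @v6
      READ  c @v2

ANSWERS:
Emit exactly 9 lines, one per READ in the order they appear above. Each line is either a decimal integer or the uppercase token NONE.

v1: WRITE c=5  (c history now [(1, 5)])
v2: WRITE b=41  (b history now [(2, 41)])
v3: WRITE c=21  (c history now [(1, 5), (3, 21)])
READ a @v1: history=[] -> no version <= 1 -> NONE
READ b @v1: history=[(2, 41)] -> no version <= 1 -> NONE
READ a @v3: history=[] -> no version <= 3 -> NONE
READ b @v1: history=[(2, 41)] -> no version <= 1 -> NONE
READ b @v3: history=[(2, 41)] -> pick v2 -> 41
v4: WRITE b=4  (b history now [(2, 41), (4, 4)])
v5: WRITE b=40  (b history now [(2, 41), (4, 4), (5, 40)])
v6: WRITE c=18  (c history now [(1, 5), (3, 21), (6, 18)])
READ b @v1: history=[(2, 41), (4, 4), (5, 40)] -> no version <= 1 -> NONE
READ c @v2: history=[(1, 5), (3, 21), (6, 18)] -> pick v1 -> 5
READ c @v6: history=[(1, 5), (3, 21), (6, 18)] -> pick v6 -> 18
READ c @v2: history=[(1, 5), (3, 21), (6, 18)] -> pick v1 -> 5

Answer: NONE
NONE
NONE
NONE
41
NONE
5
18
5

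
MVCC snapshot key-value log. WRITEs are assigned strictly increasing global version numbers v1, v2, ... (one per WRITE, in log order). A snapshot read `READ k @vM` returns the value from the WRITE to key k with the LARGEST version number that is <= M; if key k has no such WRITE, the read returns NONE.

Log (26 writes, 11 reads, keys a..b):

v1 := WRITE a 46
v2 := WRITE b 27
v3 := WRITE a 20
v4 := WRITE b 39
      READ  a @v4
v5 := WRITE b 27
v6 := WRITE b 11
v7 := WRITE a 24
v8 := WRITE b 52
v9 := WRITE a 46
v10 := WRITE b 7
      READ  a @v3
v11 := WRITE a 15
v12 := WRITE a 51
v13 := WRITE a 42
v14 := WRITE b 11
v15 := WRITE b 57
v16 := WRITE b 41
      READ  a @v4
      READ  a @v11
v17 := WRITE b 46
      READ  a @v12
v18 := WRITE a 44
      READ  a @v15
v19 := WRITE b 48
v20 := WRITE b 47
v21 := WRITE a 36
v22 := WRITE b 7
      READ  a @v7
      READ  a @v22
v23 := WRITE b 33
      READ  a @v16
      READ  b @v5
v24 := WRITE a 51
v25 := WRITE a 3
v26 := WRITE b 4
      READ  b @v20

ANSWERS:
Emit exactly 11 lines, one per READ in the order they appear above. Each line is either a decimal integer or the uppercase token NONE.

v1: WRITE a=46  (a history now [(1, 46)])
v2: WRITE b=27  (b history now [(2, 27)])
v3: WRITE a=20  (a history now [(1, 46), (3, 20)])
v4: WRITE b=39  (b history now [(2, 27), (4, 39)])
READ a @v4: history=[(1, 46), (3, 20)] -> pick v3 -> 20
v5: WRITE b=27  (b history now [(2, 27), (4, 39), (5, 27)])
v6: WRITE b=11  (b history now [(2, 27), (4, 39), (5, 27), (6, 11)])
v7: WRITE a=24  (a history now [(1, 46), (3, 20), (7, 24)])
v8: WRITE b=52  (b history now [(2, 27), (4, 39), (5, 27), (6, 11), (8, 52)])
v9: WRITE a=46  (a history now [(1, 46), (3, 20), (7, 24), (9, 46)])
v10: WRITE b=7  (b history now [(2, 27), (4, 39), (5, 27), (6, 11), (8, 52), (10, 7)])
READ a @v3: history=[(1, 46), (3, 20), (7, 24), (9, 46)] -> pick v3 -> 20
v11: WRITE a=15  (a history now [(1, 46), (3, 20), (7, 24), (9, 46), (11, 15)])
v12: WRITE a=51  (a history now [(1, 46), (3, 20), (7, 24), (9, 46), (11, 15), (12, 51)])
v13: WRITE a=42  (a history now [(1, 46), (3, 20), (7, 24), (9, 46), (11, 15), (12, 51), (13, 42)])
v14: WRITE b=11  (b history now [(2, 27), (4, 39), (5, 27), (6, 11), (8, 52), (10, 7), (14, 11)])
v15: WRITE b=57  (b history now [(2, 27), (4, 39), (5, 27), (6, 11), (8, 52), (10, 7), (14, 11), (15, 57)])
v16: WRITE b=41  (b history now [(2, 27), (4, 39), (5, 27), (6, 11), (8, 52), (10, 7), (14, 11), (15, 57), (16, 41)])
READ a @v4: history=[(1, 46), (3, 20), (7, 24), (9, 46), (11, 15), (12, 51), (13, 42)] -> pick v3 -> 20
READ a @v11: history=[(1, 46), (3, 20), (7, 24), (9, 46), (11, 15), (12, 51), (13, 42)] -> pick v11 -> 15
v17: WRITE b=46  (b history now [(2, 27), (4, 39), (5, 27), (6, 11), (8, 52), (10, 7), (14, 11), (15, 57), (16, 41), (17, 46)])
READ a @v12: history=[(1, 46), (3, 20), (7, 24), (9, 46), (11, 15), (12, 51), (13, 42)] -> pick v12 -> 51
v18: WRITE a=44  (a history now [(1, 46), (3, 20), (7, 24), (9, 46), (11, 15), (12, 51), (13, 42), (18, 44)])
READ a @v15: history=[(1, 46), (3, 20), (7, 24), (9, 46), (11, 15), (12, 51), (13, 42), (18, 44)] -> pick v13 -> 42
v19: WRITE b=48  (b history now [(2, 27), (4, 39), (5, 27), (6, 11), (8, 52), (10, 7), (14, 11), (15, 57), (16, 41), (17, 46), (19, 48)])
v20: WRITE b=47  (b history now [(2, 27), (4, 39), (5, 27), (6, 11), (8, 52), (10, 7), (14, 11), (15, 57), (16, 41), (17, 46), (19, 48), (20, 47)])
v21: WRITE a=36  (a history now [(1, 46), (3, 20), (7, 24), (9, 46), (11, 15), (12, 51), (13, 42), (18, 44), (21, 36)])
v22: WRITE b=7  (b history now [(2, 27), (4, 39), (5, 27), (6, 11), (8, 52), (10, 7), (14, 11), (15, 57), (16, 41), (17, 46), (19, 48), (20, 47), (22, 7)])
READ a @v7: history=[(1, 46), (3, 20), (7, 24), (9, 46), (11, 15), (12, 51), (13, 42), (18, 44), (21, 36)] -> pick v7 -> 24
READ a @v22: history=[(1, 46), (3, 20), (7, 24), (9, 46), (11, 15), (12, 51), (13, 42), (18, 44), (21, 36)] -> pick v21 -> 36
v23: WRITE b=33  (b history now [(2, 27), (4, 39), (5, 27), (6, 11), (8, 52), (10, 7), (14, 11), (15, 57), (16, 41), (17, 46), (19, 48), (20, 47), (22, 7), (23, 33)])
READ a @v16: history=[(1, 46), (3, 20), (7, 24), (9, 46), (11, 15), (12, 51), (13, 42), (18, 44), (21, 36)] -> pick v13 -> 42
READ b @v5: history=[(2, 27), (4, 39), (5, 27), (6, 11), (8, 52), (10, 7), (14, 11), (15, 57), (16, 41), (17, 46), (19, 48), (20, 47), (22, 7), (23, 33)] -> pick v5 -> 27
v24: WRITE a=51  (a history now [(1, 46), (3, 20), (7, 24), (9, 46), (11, 15), (12, 51), (13, 42), (18, 44), (21, 36), (24, 51)])
v25: WRITE a=3  (a history now [(1, 46), (3, 20), (7, 24), (9, 46), (11, 15), (12, 51), (13, 42), (18, 44), (21, 36), (24, 51), (25, 3)])
v26: WRITE b=4  (b history now [(2, 27), (4, 39), (5, 27), (6, 11), (8, 52), (10, 7), (14, 11), (15, 57), (16, 41), (17, 46), (19, 48), (20, 47), (22, 7), (23, 33), (26, 4)])
READ b @v20: history=[(2, 27), (4, 39), (5, 27), (6, 11), (8, 52), (10, 7), (14, 11), (15, 57), (16, 41), (17, 46), (19, 48), (20, 47), (22, 7), (23, 33), (26, 4)] -> pick v20 -> 47

Answer: 20
20
20
15
51
42
24
36
42
27
47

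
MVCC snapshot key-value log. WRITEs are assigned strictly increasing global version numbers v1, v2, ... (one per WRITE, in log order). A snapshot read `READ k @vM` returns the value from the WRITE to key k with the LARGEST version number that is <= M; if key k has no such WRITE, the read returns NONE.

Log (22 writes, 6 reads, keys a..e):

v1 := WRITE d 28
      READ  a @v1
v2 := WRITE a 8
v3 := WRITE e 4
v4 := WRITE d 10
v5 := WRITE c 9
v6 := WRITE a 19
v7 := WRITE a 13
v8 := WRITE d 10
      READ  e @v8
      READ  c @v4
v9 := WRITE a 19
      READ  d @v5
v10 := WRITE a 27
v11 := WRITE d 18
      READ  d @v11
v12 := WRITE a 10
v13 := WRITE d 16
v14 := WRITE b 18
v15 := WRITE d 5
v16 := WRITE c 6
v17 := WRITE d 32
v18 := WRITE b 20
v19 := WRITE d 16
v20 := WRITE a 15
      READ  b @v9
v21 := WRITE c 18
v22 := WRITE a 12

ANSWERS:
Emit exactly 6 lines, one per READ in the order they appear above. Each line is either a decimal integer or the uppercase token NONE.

v1: WRITE d=28  (d history now [(1, 28)])
READ a @v1: history=[] -> no version <= 1 -> NONE
v2: WRITE a=8  (a history now [(2, 8)])
v3: WRITE e=4  (e history now [(3, 4)])
v4: WRITE d=10  (d history now [(1, 28), (4, 10)])
v5: WRITE c=9  (c history now [(5, 9)])
v6: WRITE a=19  (a history now [(2, 8), (6, 19)])
v7: WRITE a=13  (a history now [(2, 8), (6, 19), (7, 13)])
v8: WRITE d=10  (d history now [(1, 28), (4, 10), (8, 10)])
READ e @v8: history=[(3, 4)] -> pick v3 -> 4
READ c @v4: history=[(5, 9)] -> no version <= 4 -> NONE
v9: WRITE a=19  (a history now [(2, 8), (6, 19), (7, 13), (9, 19)])
READ d @v5: history=[(1, 28), (4, 10), (8, 10)] -> pick v4 -> 10
v10: WRITE a=27  (a history now [(2, 8), (6, 19), (7, 13), (9, 19), (10, 27)])
v11: WRITE d=18  (d history now [(1, 28), (4, 10), (8, 10), (11, 18)])
READ d @v11: history=[(1, 28), (4, 10), (8, 10), (11, 18)] -> pick v11 -> 18
v12: WRITE a=10  (a history now [(2, 8), (6, 19), (7, 13), (9, 19), (10, 27), (12, 10)])
v13: WRITE d=16  (d history now [(1, 28), (4, 10), (8, 10), (11, 18), (13, 16)])
v14: WRITE b=18  (b history now [(14, 18)])
v15: WRITE d=5  (d history now [(1, 28), (4, 10), (8, 10), (11, 18), (13, 16), (15, 5)])
v16: WRITE c=6  (c history now [(5, 9), (16, 6)])
v17: WRITE d=32  (d history now [(1, 28), (4, 10), (8, 10), (11, 18), (13, 16), (15, 5), (17, 32)])
v18: WRITE b=20  (b history now [(14, 18), (18, 20)])
v19: WRITE d=16  (d history now [(1, 28), (4, 10), (8, 10), (11, 18), (13, 16), (15, 5), (17, 32), (19, 16)])
v20: WRITE a=15  (a history now [(2, 8), (6, 19), (7, 13), (9, 19), (10, 27), (12, 10), (20, 15)])
READ b @v9: history=[(14, 18), (18, 20)] -> no version <= 9 -> NONE
v21: WRITE c=18  (c history now [(5, 9), (16, 6), (21, 18)])
v22: WRITE a=12  (a history now [(2, 8), (6, 19), (7, 13), (9, 19), (10, 27), (12, 10), (20, 15), (22, 12)])

Answer: NONE
4
NONE
10
18
NONE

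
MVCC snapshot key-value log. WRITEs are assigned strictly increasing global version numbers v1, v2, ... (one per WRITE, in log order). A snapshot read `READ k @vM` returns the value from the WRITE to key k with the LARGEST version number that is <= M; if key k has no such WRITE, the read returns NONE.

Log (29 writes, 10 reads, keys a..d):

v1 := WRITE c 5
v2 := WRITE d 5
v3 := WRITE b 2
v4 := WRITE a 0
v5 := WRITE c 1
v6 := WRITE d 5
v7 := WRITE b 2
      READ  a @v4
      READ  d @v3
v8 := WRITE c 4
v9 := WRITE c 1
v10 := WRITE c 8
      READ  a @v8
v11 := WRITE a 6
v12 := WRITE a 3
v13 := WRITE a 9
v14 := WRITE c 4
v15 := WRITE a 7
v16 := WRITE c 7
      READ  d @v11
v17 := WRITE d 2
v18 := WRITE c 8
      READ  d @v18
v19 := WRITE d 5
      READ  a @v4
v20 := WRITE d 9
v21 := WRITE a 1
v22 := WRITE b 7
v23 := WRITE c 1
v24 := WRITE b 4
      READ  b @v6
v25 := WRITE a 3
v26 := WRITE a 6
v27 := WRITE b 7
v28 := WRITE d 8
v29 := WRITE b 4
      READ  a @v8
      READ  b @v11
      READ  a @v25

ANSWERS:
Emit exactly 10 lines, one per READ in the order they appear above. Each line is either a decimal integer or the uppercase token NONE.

Answer: 0
5
0
5
2
0
2
0
2
3

Derivation:
v1: WRITE c=5  (c history now [(1, 5)])
v2: WRITE d=5  (d history now [(2, 5)])
v3: WRITE b=2  (b history now [(3, 2)])
v4: WRITE a=0  (a history now [(4, 0)])
v5: WRITE c=1  (c history now [(1, 5), (5, 1)])
v6: WRITE d=5  (d history now [(2, 5), (6, 5)])
v7: WRITE b=2  (b history now [(3, 2), (7, 2)])
READ a @v4: history=[(4, 0)] -> pick v4 -> 0
READ d @v3: history=[(2, 5), (6, 5)] -> pick v2 -> 5
v8: WRITE c=4  (c history now [(1, 5), (5, 1), (8, 4)])
v9: WRITE c=1  (c history now [(1, 5), (5, 1), (8, 4), (9, 1)])
v10: WRITE c=8  (c history now [(1, 5), (5, 1), (8, 4), (9, 1), (10, 8)])
READ a @v8: history=[(4, 0)] -> pick v4 -> 0
v11: WRITE a=6  (a history now [(4, 0), (11, 6)])
v12: WRITE a=3  (a history now [(4, 0), (11, 6), (12, 3)])
v13: WRITE a=9  (a history now [(4, 0), (11, 6), (12, 3), (13, 9)])
v14: WRITE c=4  (c history now [(1, 5), (5, 1), (8, 4), (9, 1), (10, 8), (14, 4)])
v15: WRITE a=7  (a history now [(4, 0), (11, 6), (12, 3), (13, 9), (15, 7)])
v16: WRITE c=7  (c history now [(1, 5), (5, 1), (8, 4), (9, 1), (10, 8), (14, 4), (16, 7)])
READ d @v11: history=[(2, 5), (6, 5)] -> pick v6 -> 5
v17: WRITE d=2  (d history now [(2, 5), (6, 5), (17, 2)])
v18: WRITE c=8  (c history now [(1, 5), (5, 1), (8, 4), (9, 1), (10, 8), (14, 4), (16, 7), (18, 8)])
READ d @v18: history=[(2, 5), (6, 5), (17, 2)] -> pick v17 -> 2
v19: WRITE d=5  (d history now [(2, 5), (6, 5), (17, 2), (19, 5)])
READ a @v4: history=[(4, 0), (11, 6), (12, 3), (13, 9), (15, 7)] -> pick v4 -> 0
v20: WRITE d=9  (d history now [(2, 5), (6, 5), (17, 2), (19, 5), (20, 9)])
v21: WRITE a=1  (a history now [(4, 0), (11, 6), (12, 3), (13, 9), (15, 7), (21, 1)])
v22: WRITE b=7  (b history now [(3, 2), (7, 2), (22, 7)])
v23: WRITE c=1  (c history now [(1, 5), (5, 1), (8, 4), (9, 1), (10, 8), (14, 4), (16, 7), (18, 8), (23, 1)])
v24: WRITE b=4  (b history now [(3, 2), (7, 2), (22, 7), (24, 4)])
READ b @v6: history=[(3, 2), (7, 2), (22, 7), (24, 4)] -> pick v3 -> 2
v25: WRITE a=3  (a history now [(4, 0), (11, 6), (12, 3), (13, 9), (15, 7), (21, 1), (25, 3)])
v26: WRITE a=6  (a history now [(4, 0), (11, 6), (12, 3), (13, 9), (15, 7), (21, 1), (25, 3), (26, 6)])
v27: WRITE b=7  (b history now [(3, 2), (7, 2), (22, 7), (24, 4), (27, 7)])
v28: WRITE d=8  (d history now [(2, 5), (6, 5), (17, 2), (19, 5), (20, 9), (28, 8)])
v29: WRITE b=4  (b history now [(3, 2), (7, 2), (22, 7), (24, 4), (27, 7), (29, 4)])
READ a @v8: history=[(4, 0), (11, 6), (12, 3), (13, 9), (15, 7), (21, 1), (25, 3), (26, 6)] -> pick v4 -> 0
READ b @v11: history=[(3, 2), (7, 2), (22, 7), (24, 4), (27, 7), (29, 4)] -> pick v7 -> 2
READ a @v25: history=[(4, 0), (11, 6), (12, 3), (13, 9), (15, 7), (21, 1), (25, 3), (26, 6)] -> pick v25 -> 3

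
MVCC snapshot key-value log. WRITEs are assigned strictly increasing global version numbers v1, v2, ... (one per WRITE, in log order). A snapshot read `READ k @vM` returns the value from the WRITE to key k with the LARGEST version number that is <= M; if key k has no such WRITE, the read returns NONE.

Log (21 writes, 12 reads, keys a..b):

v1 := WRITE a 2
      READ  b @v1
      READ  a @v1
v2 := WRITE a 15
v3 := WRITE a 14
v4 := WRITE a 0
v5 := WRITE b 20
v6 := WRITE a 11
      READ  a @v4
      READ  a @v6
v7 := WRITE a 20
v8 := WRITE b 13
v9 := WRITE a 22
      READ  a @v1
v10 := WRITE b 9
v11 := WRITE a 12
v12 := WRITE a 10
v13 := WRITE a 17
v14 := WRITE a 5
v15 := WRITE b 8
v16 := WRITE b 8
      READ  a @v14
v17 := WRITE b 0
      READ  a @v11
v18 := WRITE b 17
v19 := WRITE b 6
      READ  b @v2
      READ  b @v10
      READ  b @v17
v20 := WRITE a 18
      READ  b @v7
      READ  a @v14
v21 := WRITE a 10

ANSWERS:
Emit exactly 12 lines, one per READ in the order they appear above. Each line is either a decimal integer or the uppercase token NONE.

Answer: NONE
2
0
11
2
5
12
NONE
9
0
20
5

Derivation:
v1: WRITE a=2  (a history now [(1, 2)])
READ b @v1: history=[] -> no version <= 1 -> NONE
READ a @v1: history=[(1, 2)] -> pick v1 -> 2
v2: WRITE a=15  (a history now [(1, 2), (2, 15)])
v3: WRITE a=14  (a history now [(1, 2), (2, 15), (3, 14)])
v4: WRITE a=0  (a history now [(1, 2), (2, 15), (3, 14), (4, 0)])
v5: WRITE b=20  (b history now [(5, 20)])
v6: WRITE a=11  (a history now [(1, 2), (2, 15), (3, 14), (4, 0), (6, 11)])
READ a @v4: history=[(1, 2), (2, 15), (3, 14), (4, 0), (6, 11)] -> pick v4 -> 0
READ a @v6: history=[(1, 2), (2, 15), (3, 14), (4, 0), (6, 11)] -> pick v6 -> 11
v7: WRITE a=20  (a history now [(1, 2), (2, 15), (3, 14), (4, 0), (6, 11), (7, 20)])
v8: WRITE b=13  (b history now [(5, 20), (8, 13)])
v9: WRITE a=22  (a history now [(1, 2), (2, 15), (3, 14), (4, 0), (6, 11), (7, 20), (9, 22)])
READ a @v1: history=[(1, 2), (2, 15), (3, 14), (4, 0), (6, 11), (7, 20), (9, 22)] -> pick v1 -> 2
v10: WRITE b=9  (b history now [(5, 20), (8, 13), (10, 9)])
v11: WRITE a=12  (a history now [(1, 2), (2, 15), (3, 14), (4, 0), (6, 11), (7, 20), (9, 22), (11, 12)])
v12: WRITE a=10  (a history now [(1, 2), (2, 15), (3, 14), (4, 0), (6, 11), (7, 20), (9, 22), (11, 12), (12, 10)])
v13: WRITE a=17  (a history now [(1, 2), (2, 15), (3, 14), (4, 0), (6, 11), (7, 20), (9, 22), (11, 12), (12, 10), (13, 17)])
v14: WRITE a=5  (a history now [(1, 2), (2, 15), (3, 14), (4, 0), (6, 11), (7, 20), (9, 22), (11, 12), (12, 10), (13, 17), (14, 5)])
v15: WRITE b=8  (b history now [(5, 20), (8, 13), (10, 9), (15, 8)])
v16: WRITE b=8  (b history now [(5, 20), (8, 13), (10, 9), (15, 8), (16, 8)])
READ a @v14: history=[(1, 2), (2, 15), (3, 14), (4, 0), (6, 11), (7, 20), (9, 22), (11, 12), (12, 10), (13, 17), (14, 5)] -> pick v14 -> 5
v17: WRITE b=0  (b history now [(5, 20), (8, 13), (10, 9), (15, 8), (16, 8), (17, 0)])
READ a @v11: history=[(1, 2), (2, 15), (3, 14), (4, 0), (6, 11), (7, 20), (9, 22), (11, 12), (12, 10), (13, 17), (14, 5)] -> pick v11 -> 12
v18: WRITE b=17  (b history now [(5, 20), (8, 13), (10, 9), (15, 8), (16, 8), (17, 0), (18, 17)])
v19: WRITE b=6  (b history now [(5, 20), (8, 13), (10, 9), (15, 8), (16, 8), (17, 0), (18, 17), (19, 6)])
READ b @v2: history=[(5, 20), (8, 13), (10, 9), (15, 8), (16, 8), (17, 0), (18, 17), (19, 6)] -> no version <= 2 -> NONE
READ b @v10: history=[(5, 20), (8, 13), (10, 9), (15, 8), (16, 8), (17, 0), (18, 17), (19, 6)] -> pick v10 -> 9
READ b @v17: history=[(5, 20), (8, 13), (10, 9), (15, 8), (16, 8), (17, 0), (18, 17), (19, 6)] -> pick v17 -> 0
v20: WRITE a=18  (a history now [(1, 2), (2, 15), (3, 14), (4, 0), (6, 11), (7, 20), (9, 22), (11, 12), (12, 10), (13, 17), (14, 5), (20, 18)])
READ b @v7: history=[(5, 20), (8, 13), (10, 9), (15, 8), (16, 8), (17, 0), (18, 17), (19, 6)] -> pick v5 -> 20
READ a @v14: history=[(1, 2), (2, 15), (3, 14), (4, 0), (6, 11), (7, 20), (9, 22), (11, 12), (12, 10), (13, 17), (14, 5), (20, 18)] -> pick v14 -> 5
v21: WRITE a=10  (a history now [(1, 2), (2, 15), (3, 14), (4, 0), (6, 11), (7, 20), (9, 22), (11, 12), (12, 10), (13, 17), (14, 5), (20, 18), (21, 10)])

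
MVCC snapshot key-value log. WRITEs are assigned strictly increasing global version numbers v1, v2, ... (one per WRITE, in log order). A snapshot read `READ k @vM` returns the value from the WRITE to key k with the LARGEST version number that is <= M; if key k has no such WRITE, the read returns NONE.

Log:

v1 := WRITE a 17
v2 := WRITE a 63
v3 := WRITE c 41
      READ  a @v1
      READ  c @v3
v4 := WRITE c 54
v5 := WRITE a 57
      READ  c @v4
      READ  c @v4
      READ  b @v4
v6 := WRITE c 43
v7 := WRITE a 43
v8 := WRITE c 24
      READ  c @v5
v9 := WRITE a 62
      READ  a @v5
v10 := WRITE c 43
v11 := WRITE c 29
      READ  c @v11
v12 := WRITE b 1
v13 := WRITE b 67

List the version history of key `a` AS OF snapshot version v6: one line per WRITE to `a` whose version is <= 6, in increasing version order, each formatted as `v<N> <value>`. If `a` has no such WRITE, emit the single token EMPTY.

Answer: v1 17
v2 63
v5 57

Derivation:
Scan writes for key=a with version <= 6:
  v1 WRITE a 17 -> keep
  v2 WRITE a 63 -> keep
  v3 WRITE c 41 -> skip
  v4 WRITE c 54 -> skip
  v5 WRITE a 57 -> keep
  v6 WRITE c 43 -> skip
  v7 WRITE a 43 -> drop (> snap)
  v8 WRITE c 24 -> skip
  v9 WRITE a 62 -> drop (> snap)
  v10 WRITE c 43 -> skip
  v11 WRITE c 29 -> skip
  v12 WRITE b 1 -> skip
  v13 WRITE b 67 -> skip
Collected: [(1, 17), (2, 63), (5, 57)]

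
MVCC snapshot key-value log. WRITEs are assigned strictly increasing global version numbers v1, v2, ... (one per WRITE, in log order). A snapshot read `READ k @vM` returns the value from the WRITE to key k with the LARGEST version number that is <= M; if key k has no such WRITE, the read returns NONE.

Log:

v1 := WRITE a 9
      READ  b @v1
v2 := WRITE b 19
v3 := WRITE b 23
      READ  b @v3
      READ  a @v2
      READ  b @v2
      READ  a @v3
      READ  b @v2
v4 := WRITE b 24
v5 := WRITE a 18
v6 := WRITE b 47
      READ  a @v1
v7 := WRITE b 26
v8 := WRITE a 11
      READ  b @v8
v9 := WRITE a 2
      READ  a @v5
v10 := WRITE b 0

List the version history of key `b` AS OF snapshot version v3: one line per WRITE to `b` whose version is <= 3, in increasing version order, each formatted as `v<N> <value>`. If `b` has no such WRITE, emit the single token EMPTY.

Answer: v2 19
v3 23

Derivation:
Scan writes for key=b with version <= 3:
  v1 WRITE a 9 -> skip
  v2 WRITE b 19 -> keep
  v3 WRITE b 23 -> keep
  v4 WRITE b 24 -> drop (> snap)
  v5 WRITE a 18 -> skip
  v6 WRITE b 47 -> drop (> snap)
  v7 WRITE b 26 -> drop (> snap)
  v8 WRITE a 11 -> skip
  v9 WRITE a 2 -> skip
  v10 WRITE b 0 -> drop (> snap)
Collected: [(2, 19), (3, 23)]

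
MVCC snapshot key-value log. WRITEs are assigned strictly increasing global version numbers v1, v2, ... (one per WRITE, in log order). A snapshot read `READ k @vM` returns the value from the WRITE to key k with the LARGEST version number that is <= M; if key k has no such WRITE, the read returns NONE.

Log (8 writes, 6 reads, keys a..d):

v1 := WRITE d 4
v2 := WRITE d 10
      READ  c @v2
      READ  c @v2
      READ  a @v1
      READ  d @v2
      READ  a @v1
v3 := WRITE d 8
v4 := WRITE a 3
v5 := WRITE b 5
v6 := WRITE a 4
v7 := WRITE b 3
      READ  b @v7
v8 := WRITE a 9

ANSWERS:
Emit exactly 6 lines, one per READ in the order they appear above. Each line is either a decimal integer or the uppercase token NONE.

Answer: NONE
NONE
NONE
10
NONE
3

Derivation:
v1: WRITE d=4  (d history now [(1, 4)])
v2: WRITE d=10  (d history now [(1, 4), (2, 10)])
READ c @v2: history=[] -> no version <= 2 -> NONE
READ c @v2: history=[] -> no version <= 2 -> NONE
READ a @v1: history=[] -> no version <= 1 -> NONE
READ d @v2: history=[(1, 4), (2, 10)] -> pick v2 -> 10
READ a @v1: history=[] -> no version <= 1 -> NONE
v3: WRITE d=8  (d history now [(1, 4), (2, 10), (3, 8)])
v4: WRITE a=3  (a history now [(4, 3)])
v5: WRITE b=5  (b history now [(5, 5)])
v6: WRITE a=4  (a history now [(4, 3), (6, 4)])
v7: WRITE b=3  (b history now [(5, 5), (7, 3)])
READ b @v7: history=[(5, 5), (7, 3)] -> pick v7 -> 3
v8: WRITE a=9  (a history now [(4, 3), (6, 4), (8, 9)])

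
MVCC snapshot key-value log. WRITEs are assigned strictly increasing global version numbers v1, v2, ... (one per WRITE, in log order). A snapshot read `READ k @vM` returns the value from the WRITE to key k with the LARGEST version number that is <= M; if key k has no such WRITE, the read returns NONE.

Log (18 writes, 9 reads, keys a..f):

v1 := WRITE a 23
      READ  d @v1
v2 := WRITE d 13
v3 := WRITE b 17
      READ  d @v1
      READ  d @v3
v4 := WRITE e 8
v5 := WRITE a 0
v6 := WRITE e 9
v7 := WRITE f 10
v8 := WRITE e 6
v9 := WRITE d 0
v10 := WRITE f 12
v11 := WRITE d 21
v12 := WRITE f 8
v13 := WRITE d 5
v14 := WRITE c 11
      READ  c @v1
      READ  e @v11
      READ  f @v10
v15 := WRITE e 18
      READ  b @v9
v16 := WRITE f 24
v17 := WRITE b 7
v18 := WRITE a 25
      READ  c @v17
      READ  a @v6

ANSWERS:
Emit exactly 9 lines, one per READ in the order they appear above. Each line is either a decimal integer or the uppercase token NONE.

v1: WRITE a=23  (a history now [(1, 23)])
READ d @v1: history=[] -> no version <= 1 -> NONE
v2: WRITE d=13  (d history now [(2, 13)])
v3: WRITE b=17  (b history now [(3, 17)])
READ d @v1: history=[(2, 13)] -> no version <= 1 -> NONE
READ d @v3: history=[(2, 13)] -> pick v2 -> 13
v4: WRITE e=8  (e history now [(4, 8)])
v5: WRITE a=0  (a history now [(1, 23), (5, 0)])
v6: WRITE e=9  (e history now [(4, 8), (6, 9)])
v7: WRITE f=10  (f history now [(7, 10)])
v8: WRITE e=6  (e history now [(4, 8), (6, 9), (8, 6)])
v9: WRITE d=0  (d history now [(2, 13), (9, 0)])
v10: WRITE f=12  (f history now [(7, 10), (10, 12)])
v11: WRITE d=21  (d history now [(2, 13), (9, 0), (11, 21)])
v12: WRITE f=8  (f history now [(7, 10), (10, 12), (12, 8)])
v13: WRITE d=5  (d history now [(2, 13), (9, 0), (11, 21), (13, 5)])
v14: WRITE c=11  (c history now [(14, 11)])
READ c @v1: history=[(14, 11)] -> no version <= 1 -> NONE
READ e @v11: history=[(4, 8), (6, 9), (8, 6)] -> pick v8 -> 6
READ f @v10: history=[(7, 10), (10, 12), (12, 8)] -> pick v10 -> 12
v15: WRITE e=18  (e history now [(4, 8), (6, 9), (8, 6), (15, 18)])
READ b @v9: history=[(3, 17)] -> pick v3 -> 17
v16: WRITE f=24  (f history now [(7, 10), (10, 12), (12, 8), (16, 24)])
v17: WRITE b=7  (b history now [(3, 17), (17, 7)])
v18: WRITE a=25  (a history now [(1, 23), (5, 0), (18, 25)])
READ c @v17: history=[(14, 11)] -> pick v14 -> 11
READ a @v6: history=[(1, 23), (5, 0), (18, 25)] -> pick v5 -> 0

Answer: NONE
NONE
13
NONE
6
12
17
11
0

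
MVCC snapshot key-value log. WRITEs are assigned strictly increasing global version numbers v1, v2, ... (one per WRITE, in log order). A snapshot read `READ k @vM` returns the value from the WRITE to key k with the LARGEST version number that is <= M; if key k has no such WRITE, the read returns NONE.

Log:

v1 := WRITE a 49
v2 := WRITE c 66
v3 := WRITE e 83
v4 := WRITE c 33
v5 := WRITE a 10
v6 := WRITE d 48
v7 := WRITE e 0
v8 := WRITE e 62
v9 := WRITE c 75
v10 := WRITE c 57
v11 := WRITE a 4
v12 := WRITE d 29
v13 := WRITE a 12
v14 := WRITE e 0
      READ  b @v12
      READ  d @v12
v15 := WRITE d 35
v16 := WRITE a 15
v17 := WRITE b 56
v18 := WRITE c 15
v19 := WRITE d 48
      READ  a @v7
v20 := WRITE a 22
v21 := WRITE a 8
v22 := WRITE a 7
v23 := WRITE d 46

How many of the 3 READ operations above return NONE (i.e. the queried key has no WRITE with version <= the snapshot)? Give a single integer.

v1: WRITE a=49  (a history now [(1, 49)])
v2: WRITE c=66  (c history now [(2, 66)])
v3: WRITE e=83  (e history now [(3, 83)])
v4: WRITE c=33  (c history now [(2, 66), (4, 33)])
v5: WRITE a=10  (a history now [(1, 49), (5, 10)])
v6: WRITE d=48  (d history now [(6, 48)])
v7: WRITE e=0  (e history now [(3, 83), (7, 0)])
v8: WRITE e=62  (e history now [(3, 83), (7, 0), (8, 62)])
v9: WRITE c=75  (c history now [(2, 66), (4, 33), (9, 75)])
v10: WRITE c=57  (c history now [(2, 66), (4, 33), (9, 75), (10, 57)])
v11: WRITE a=4  (a history now [(1, 49), (5, 10), (11, 4)])
v12: WRITE d=29  (d history now [(6, 48), (12, 29)])
v13: WRITE a=12  (a history now [(1, 49), (5, 10), (11, 4), (13, 12)])
v14: WRITE e=0  (e history now [(3, 83), (7, 0), (8, 62), (14, 0)])
READ b @v12: history=[] -> no version <= 12 -> NONE
READ d @v12: history=[(6, 48), (12, 29)] -> pick v12 -> 29
v15: WRITE d=35  (d history now [(6, 48), (12, 29), (15, 35)])
v16: WRITE a=15  (a history now [(1, 49), (5, 10), (11, 4), (13, 12), (16, 15)])
v17: WRITE b=56  (b history now [(17, 56)])
v18: WRITE c=15  (c history now [(2, 66), (4, 33), (9, 75), (10, 57), (18, 15)])
v19: WRITE d=48  (d history now [(6, 48), (12, 29), (15, 35), (19, 48)])
READ a @v7: history=[(1, 49), (5, 10), (11, 4), (13, 12), (16, 15)] -> pick v5 -> 10
v20: WRITE a=22  (a history now [(1, 49), (5, 10), (11, 4), (13, 12), (16, 15), (20, 22)])
v21: WRITE a=8  (a history now [(1, 49), (5, 10), (11, 4), (13, 12), (16, 15), (20, 22), (21, 8)])
v22: WRITE a=7  (a history now [(1, 49), (5, 10), (11, 4), (13, 12), (16, 15), (20, 22), (21, 8), (22, 7)])
v23: WRITE d=46  (d history now [(6, 48), (12, 29), (15, 35), (19, 48), (23, 46)])
Read results in order: ['NONE', '29', '10']
NONE count = 1

Answer: 1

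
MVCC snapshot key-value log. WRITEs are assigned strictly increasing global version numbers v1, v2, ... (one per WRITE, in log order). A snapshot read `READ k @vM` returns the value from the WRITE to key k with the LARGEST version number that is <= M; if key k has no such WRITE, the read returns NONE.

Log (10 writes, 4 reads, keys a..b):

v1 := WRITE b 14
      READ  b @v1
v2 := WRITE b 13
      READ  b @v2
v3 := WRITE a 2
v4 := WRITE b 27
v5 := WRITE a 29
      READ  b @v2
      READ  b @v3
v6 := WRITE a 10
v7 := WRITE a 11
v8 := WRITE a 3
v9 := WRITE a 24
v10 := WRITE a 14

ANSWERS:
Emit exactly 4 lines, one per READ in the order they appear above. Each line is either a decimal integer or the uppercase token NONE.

v1: WRITE b=14  (b history now [(1, 14)])
READ b @v1: history=[(1, 14)] -> pick v1 -> 14
v2: WRITE b=13  (b history now [(1, 14), (2, 13)])
READ b @v2: history=[(1, 14), (2, 13)] -> pick v2 -> 13
v3: WRITE a=2  (a history now [(3, 2)])
v4: WRITE b=27  (b history now [(1, 14), (2, 13), (4, 27)])
v5: WRITE a=29  (a history now [(3, 2), (5, 29)])
READ b @v2: history=[(1, 14), (2, 13), (4, 27)] -> pick v2 -> 13
READ b @v3: history=[(1, 14), (2, 13), (4, 27)] -> pick v2 -> 13
v6: WRITE a=10  (a history now [(3, 2), (5, 29), (6, 10)])
v7: WRITE a=11  (a history now [(3, 2), (5, 29), (6, 10), (7, 11)])
v8: WRITE a=3  (a history now [(3, 2), (5, 29), (6, 10), (7, 11), (8, 3)])
v9: WRITE a=24  (a history now [(3, 2), (5, 29), (6, 10), (7, 11), (8, 3), (9, 24)])
v10: WRITE a=14  (a history now [(3, 2), (5, 29), (6, 10), (7, 11), (8, 3), (9, 24), (10, 14)])

Answer: 14
13
13
13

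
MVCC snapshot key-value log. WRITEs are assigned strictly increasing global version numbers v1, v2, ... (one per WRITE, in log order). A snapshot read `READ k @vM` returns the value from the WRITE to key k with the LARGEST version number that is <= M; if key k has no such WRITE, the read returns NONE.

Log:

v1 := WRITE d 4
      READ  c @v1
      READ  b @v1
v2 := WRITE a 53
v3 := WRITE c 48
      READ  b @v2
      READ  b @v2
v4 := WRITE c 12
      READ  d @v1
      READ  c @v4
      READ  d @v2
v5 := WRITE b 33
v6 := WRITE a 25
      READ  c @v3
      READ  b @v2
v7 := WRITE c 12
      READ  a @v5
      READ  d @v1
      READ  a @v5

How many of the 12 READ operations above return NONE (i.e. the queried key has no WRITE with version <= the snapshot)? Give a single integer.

Answer: 5

Derivation:
v1: WRITE d=4  (d history now [(1, 4)])
READ c @v1: history=[] -> no version <= 1 -> NONE
READ b @v1: history=[] -> no version <= 1 -> NONE
v2: WRITE a=53  (a history now [(2, 53)])
v3: WRITE c=48  (c history now [(3, 48)])
READ b @v2: history=[] -> no version <= 2 -> NONE
READ b @v2: history=[] -> no version <= 2 -> NONE
v4: WRITE c=12  (c history now [(3, 48), (4, 12)])
READ d @v1: history=[(1, 4)] -> pick v1 -> 4
READ c @v4: history=[(3, 48), (4, 12)] -> pick v4 -> 12
READ d @v2: history=[(1, 4)] -> pick v1 -> 4
v5: WRITE b=33  (b history now [(5, 33)])
v6: WRITE a=25  (a history now [(2, 53), (6, 25)])
READ c @v3: history=[(3, 48), (4, 12)] -> pick v3 -> 48
READ b @v2: history=[(5, 33)] -> no version <= 2 -> NONE
v7: WRITE c=12  (c history now [(3, 48), (4, 12), (7, 12)])
READ a @v5: history=[(2, 53), (6, 25)] -> pick v2 -> 53
READ d @v1: history=[(1, 4)] -> pick v1 -> 4
READ a @v5: history=[(2, 53), (6, 25)] -> pick v2 -> 53
Read results in order: ['NONE', 'NONE', 'NONE', 'NONE', '4', '12', '4', '48', 'NONE', '53', '4', '53']
NONE count = 5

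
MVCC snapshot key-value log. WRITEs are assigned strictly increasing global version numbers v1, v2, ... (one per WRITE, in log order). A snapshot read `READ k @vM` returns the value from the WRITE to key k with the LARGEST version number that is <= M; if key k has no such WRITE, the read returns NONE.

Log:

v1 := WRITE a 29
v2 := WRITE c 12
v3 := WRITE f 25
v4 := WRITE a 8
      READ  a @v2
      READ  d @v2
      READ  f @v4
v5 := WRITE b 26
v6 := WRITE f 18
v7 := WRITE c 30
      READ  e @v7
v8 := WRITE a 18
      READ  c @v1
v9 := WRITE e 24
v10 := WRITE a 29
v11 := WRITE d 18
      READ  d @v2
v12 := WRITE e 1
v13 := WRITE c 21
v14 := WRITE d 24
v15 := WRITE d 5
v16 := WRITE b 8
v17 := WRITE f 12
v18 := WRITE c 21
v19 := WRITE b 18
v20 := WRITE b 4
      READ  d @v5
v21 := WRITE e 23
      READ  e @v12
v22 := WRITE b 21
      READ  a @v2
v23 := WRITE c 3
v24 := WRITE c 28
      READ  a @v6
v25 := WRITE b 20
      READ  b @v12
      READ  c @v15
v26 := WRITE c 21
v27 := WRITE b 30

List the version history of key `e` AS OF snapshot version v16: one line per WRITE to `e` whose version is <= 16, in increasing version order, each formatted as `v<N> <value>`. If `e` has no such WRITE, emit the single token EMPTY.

Scan writes for key=e with version <= 16:
  v1 WRITE a 29 -> skip
  v2 WRITE c 12 -> skip
  v3 WRITE f 25 -> skip
  v4 WRITE a 8 -> skip
  v5 WRITE b 26 -> skip
  v6 WRITE f 18 -> skip
  v7 WRITE c 30 -> skip
  v8 WRITE a 18 -> skip
  v9 WRITE e 24 -> keep
  v10 WRITE a 29 -> skip
  v11 WRITE d 18 -> skip
  v12 WRITE e 1 -> keep
  v13 WRITE c 21 -> skip
  v14 WRITE d 24 -> skip
  v15 WRITE d 5 -> skip
  v16 WRITE b 8 -> skip
  v17 WRITE f 12 -> skip
  v18 WRITE c 21 -> skip
  v19 WRITE b 18 -> skip
  v20 WRITE b 4 -> skip
  v21 WRITE e 23 -> drop (> snap)
  v22 WRITE b 21 -> skip
  v23 WRITE c 3 -> skip
  v24 WRITE c 28 -> skip
  v25 WRITE b 20 -> skip
  v26 WRITE c 21 -> skip
  v27 WRITE b 30 -> skip
Collected: [(9, 24), (12, 1)]

Answer: v9 24
v12 1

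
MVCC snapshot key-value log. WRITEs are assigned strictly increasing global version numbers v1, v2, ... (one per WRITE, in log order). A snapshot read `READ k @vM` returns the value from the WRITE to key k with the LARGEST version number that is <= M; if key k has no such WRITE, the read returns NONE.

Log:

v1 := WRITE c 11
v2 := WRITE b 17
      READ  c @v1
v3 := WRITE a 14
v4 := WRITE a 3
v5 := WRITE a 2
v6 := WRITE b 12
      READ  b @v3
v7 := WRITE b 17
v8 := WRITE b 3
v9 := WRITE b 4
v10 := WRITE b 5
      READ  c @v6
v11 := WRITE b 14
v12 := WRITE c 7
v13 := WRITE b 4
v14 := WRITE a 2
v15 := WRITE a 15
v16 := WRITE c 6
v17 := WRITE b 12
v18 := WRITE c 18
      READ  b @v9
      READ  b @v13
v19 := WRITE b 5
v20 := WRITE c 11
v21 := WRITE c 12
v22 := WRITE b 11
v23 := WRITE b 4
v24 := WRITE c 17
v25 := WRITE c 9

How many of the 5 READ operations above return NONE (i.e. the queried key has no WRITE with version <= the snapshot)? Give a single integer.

Answer: 0

Derivation:
v1: WRITE c=11  (c history now [(1, 11)])
v2: WRITE b=17  (b history now [(2, 17)])
READ c @v1: history=[(1, 11)] -> pick v1 -> 11
v3: WRITE a=14  (a history now [(3, 14)])
v4: WRITE a=3  (a history now [(3, 14), (4, 3)])
v5: WRITE a=2  (a history now [(3, 14), (4, 3), (5, 2)])
v6: WRITE b=12  (b history now [(2, 17), (6, 12)])
READ b @v3: history=[(2, 17), (6, 12)] -> pick v2 -> 17
v7: WRITE b=17  (b history now [(2, 17), (6, 12), (7, 17)])
v8: WRITE b=3  (b history now [(2, 17), (6, 12), (7, 17), (8, 3)])
v9: WRITE b=4  (b history now [(2, 17), (6, 12), (7, 17), (8, 3), (9, 4)])
v10: WRITE b=5  (b history now [(2, 17), (6, 12), (7, 17), (8, 3), (9, 4), (10, 5)])
READ c @v6: history=[(1, 11)] -> pick v1 -> 11
v11: WRITE b=14  (b history now [(2, 17), (6, 12), (7, 17), (8, 3), (9, 4), (10, 5), (11, 14)])
v12: WRITE c=7  (c history now [(1, 11), (12, 7)])
v13: WRITE b=4  (b history now [(2, 17), (6, 12), (7, 17), (8, 3), (9, 4), (10, 5), (11, 14), (13, 4)])
v14: WRITE a=2  (a history now [(3, 14), (4, 3), (5, 2), (14, 2)])
v15: WRITE a=15  (a history now [(3, 14), (4, 3), (5, 2), (14, 2), (15, 15)])
v16: WRITE c=6  (c history now [(1, 11), (12, 7), (16, 6)])
v17: WRITE b=12  (b history now [(2, 17), (6, 12), (7, 17), (8, 3), (9, 4), (10, 5), (11, 14), (13, 4), (17, 12)])
v18: WRITE c=18  (c history now [(1, 11), (12, 7), (16, 6), (18, 18)])
READ b @v9: history=[(2, 17), (6, 12), (7, 17), (8, 3), (9, 4), (10, 5), (11, 14), (13, 4), (17, 12)] -> pick v9 -> 4
READ b @v13: history=[(2, 17), (6, 12), (7, 17), (8, 3), (9, 4), (10, 5), (11, 14), (13, 4), (17, 12)] -> pick v13 -> 4
v19: WRITE b=5  (b history now [(2, 17), (6, 12), (7, 17), (8, 3), (9, 4), (10, 5), (11, 14), (13, 4), (17, 12), (19, 5)])
v20: WRITE c=11  (c history now [(1, 11), (12, 7), (16, 6), (18, 18), (20, 11)])
v21: WRITE c=12  (c history now [(1, 11), (12, 7), (16, 6), (18, 18), (20, 11), (21, 12)])
v22: WRITE b=11  (b history now [(2, 17), (6, 12), (7, 17), (8, 3), (9, 4), (10, 5), (11, 14), (13, 4), (17, 12), (19, 5), (22, 11)])
v23: WRITE b=4  (b history now [(2, 17), (6, 12), (7, 17), (8, 3), (9, 4), (10, 5), (11, 14), (13, 4), (17, 12), (19, 5), (22, 11), (23, 4)])
v24: WRITE c=17  (c history now [(1, 11), (12, 7), (16, 6), (18, 18), (20, 11), (21, 12), (24, 17)])
v25: WRITE c=9  (c history now [(1, 11), (12, 7), (16, 6), (18, 18), (20, 11), (21, 12), (24, 17), (25, 9)])
Read results in order: ['11', '17', '11', '4', '4']
NONE count = 0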